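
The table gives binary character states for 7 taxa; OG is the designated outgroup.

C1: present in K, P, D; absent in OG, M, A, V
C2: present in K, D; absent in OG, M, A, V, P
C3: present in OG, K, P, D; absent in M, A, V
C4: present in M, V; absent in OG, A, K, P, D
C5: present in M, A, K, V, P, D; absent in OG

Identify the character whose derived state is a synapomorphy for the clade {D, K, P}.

Character polarity is set by the outgroup: the derived state is whichever differs from the outgroup's state, so for C3 the derived state is 'absent', and for the remaining characters it is 'present'.
C1 (derived state 'present') is shared by D, K, and P — a synapomorphy uniting that clade.
C2 (derived state 'present') is shared by D and K — a synapomorphy uniting that clade.
Only A, M, and V show the derived state 'absent' for C3, supporting them as a clade.
Only M and V show the derived state 'present' for C4, supporting them as a clade.
C5 (derived state 'present') is shared by all ingroup taxa — unites the whole ingroup.
Most parsimonious ingroup topology: (((M,V),A),((K,D),P)).
The clade {D, K, P} is supported by C1: its derived state 'present' occurs in exactly those taxa and in no other taxon (including the outgroup).

C1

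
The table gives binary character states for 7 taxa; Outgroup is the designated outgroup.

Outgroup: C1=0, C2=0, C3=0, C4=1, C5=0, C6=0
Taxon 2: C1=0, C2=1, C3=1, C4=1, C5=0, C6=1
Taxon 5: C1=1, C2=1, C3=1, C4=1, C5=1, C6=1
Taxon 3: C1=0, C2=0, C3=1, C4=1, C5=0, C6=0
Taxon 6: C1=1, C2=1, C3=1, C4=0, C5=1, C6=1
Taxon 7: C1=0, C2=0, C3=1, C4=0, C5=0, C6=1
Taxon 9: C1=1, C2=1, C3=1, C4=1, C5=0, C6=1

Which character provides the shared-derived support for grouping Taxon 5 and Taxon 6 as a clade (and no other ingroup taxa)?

Character polarity is set by the outgroup: the derived state is whichever differs from the outgroup's state, so for C4 the derived state is '0', and for the remaining characters it is '1'.
C1: derived state '1' in Taxon 5, Taxon 6, and Taxon 9 only — synapomorphy for {Taxon 5, Taxon 6, Taxon 9}.
Only Taxon 2, Taxon 5, Taxon 6, and Taxon 9 show the derived state '1' for C2, supporting them as a clade.
All ingroup taxa share the derived state '1' for C3; it defines the ingroup but does not resolve relationships within it.
C4 groups Taxon 6 and Taxon 7, which is incompatible with the clades supported by the remaining characters; treating it as convergent (homoplasy) costs fewer steps than any alternative tree.
Only Taxon 5 and Taxon 6 show the derived state '1' for C5, supporting them as a clade.
C6: derived state '1' in Taxon 2, Taxon 5, Taxon 6, Taxon 7, and Taxon 9 only — synapomorphy for {Taxon 2, Taxon 5, Taxon 6, Taxon 7, Taxon 9}.
Most parsimonious ingroup topology: (((Taxon 2,((Taxon 5,Taxon 6),Taxon 9)),Taxon 7),Taxon 3).
The clade {Taxon 5, Taxon 6} is supported by C5: its derived state '1' occurs in exactly those taxa and in no other taxon (including the outgroup).

C5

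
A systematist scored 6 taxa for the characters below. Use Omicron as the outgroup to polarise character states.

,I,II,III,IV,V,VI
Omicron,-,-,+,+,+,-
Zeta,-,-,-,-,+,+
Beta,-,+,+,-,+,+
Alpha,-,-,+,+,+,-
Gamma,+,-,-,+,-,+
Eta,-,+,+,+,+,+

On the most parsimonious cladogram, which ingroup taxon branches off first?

Alpha

Character polarity is set by the outgroup: the derived state is whichever differs from the outgroup's state, so for III, IV, V the derived state is '-', and for the remaining characters it is '+'.
I: derived state '+' in Gamma only — an autapomorphy, so it tells us nothing about relationships among taxa.
II: derived state '+' in Beta and Eta only — synapomorphy for {Beta, Eta}.
III (derived state '-') is shared by Gamma and Zeta — a synapomorphy uniting that clade.
IV groups Beta and Zeta, which is incompatible with the clades supported by the remaining characters; treating it as convergent (homoplasy) costs fewer steps than any alternative tree.
V: derived state '-' in Gamma only — an autapomorphy, so it tells us nothing about relationships among taxa.
Only Beta, Eta, Gamma, and Zeta show the derived state '+' for VI, supporting them as a clade.
Most parsimonious ingroup topology: (((Zeta,Gamma),(Beta,Eta)),Alpha).
Alpha is sister to the clade containing all other ingroup taxa, so it is the earliest-diverging (most basal) ingroup lineage.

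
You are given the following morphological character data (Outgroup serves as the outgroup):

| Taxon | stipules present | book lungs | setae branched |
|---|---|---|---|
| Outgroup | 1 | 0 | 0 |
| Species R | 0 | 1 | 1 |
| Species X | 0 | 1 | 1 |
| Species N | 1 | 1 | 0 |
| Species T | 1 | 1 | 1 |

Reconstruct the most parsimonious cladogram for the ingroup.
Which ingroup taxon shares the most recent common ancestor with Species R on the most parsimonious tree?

Character polarity is set by the outgroup: the derived state is whichever differs from the outgroup's state, so for stipules present the derived state is '0', and for the remaining characters it is '1'.
stipules present (derived state '0') is shared by Species R and Species X — a synapomorphy uniting that clade.
All ingroup taxa share the derived state '1' for book lungs; it defines the ingroup but does not resolve relationships within it.
setae branched (derived state '1') is shared by Species R, Species T, and Species X — a synapomorphy uniting that clade.
Most parsimonious ingroup topology: (((Species R,Species X),Species T),Species N).
Species R and Species X form a cherry on this tree, so they are sister taxa.

Species X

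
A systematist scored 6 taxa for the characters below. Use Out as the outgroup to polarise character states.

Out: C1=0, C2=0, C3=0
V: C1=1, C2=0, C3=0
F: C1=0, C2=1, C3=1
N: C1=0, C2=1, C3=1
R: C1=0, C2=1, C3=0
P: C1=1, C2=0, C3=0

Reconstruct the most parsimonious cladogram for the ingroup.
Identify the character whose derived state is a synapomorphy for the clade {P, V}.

The outgroup has state '0' for every character, so '1' is the derived state throughout.
C1: derived state '1' in P and V only — synapomorphy for {P, V}.
Only F, N, and R show the derived state '1' for C2, supporting them as a clade.
Only F and N show the derived state '1' for C3, supporting them as a clade.
Most parsimonious ingroup topology: ((V,P),((F,N),R)).
The clade {P, V} is supported by C1: its derived state '1' occurs in exactly those taxa and in no other taxon (including the outgroup).

C1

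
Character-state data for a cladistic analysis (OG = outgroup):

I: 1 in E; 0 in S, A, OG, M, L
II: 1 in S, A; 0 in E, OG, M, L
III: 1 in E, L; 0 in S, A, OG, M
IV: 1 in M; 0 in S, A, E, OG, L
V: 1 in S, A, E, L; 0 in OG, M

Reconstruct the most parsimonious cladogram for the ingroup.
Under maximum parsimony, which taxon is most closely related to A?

The outgroup has state '0' for every character, so '1' is the derived state throughout.
I (derived state '1') is unique to E (autapomorphy; uninformative for grouping).
II: derived state '1' in A and S only — synapomorphy for {A, S}.
III (derived state '1') is shared by E and L — a synapomorphy uniting that clade.
IV: derived state '1' in M only — an autapomorphy, so it tells us nothing about relationships among taxa.
V (derived state '1') is shared by A, E, L, and S — a synapomorphy uniting that clade.
Most parsimonious ingroup topology: (((A,S),(L,E)),M).
A and S form a cherry on this tree, so they are sister taxa.

S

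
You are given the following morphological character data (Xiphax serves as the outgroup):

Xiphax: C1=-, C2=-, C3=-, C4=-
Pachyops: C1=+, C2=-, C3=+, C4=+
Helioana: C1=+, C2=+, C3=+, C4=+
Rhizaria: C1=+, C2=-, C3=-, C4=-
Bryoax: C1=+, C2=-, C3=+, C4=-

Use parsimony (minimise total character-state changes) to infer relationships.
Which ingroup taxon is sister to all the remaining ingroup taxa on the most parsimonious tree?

The outgroup has state '-' for every character, so '+' is the derived state throughout.
C1 (derived state '+') is shared by all ingroup taxa — unites the whole ingroup.
C2: derived state '+' in Helioana only — an autapomorphy, so it tells us nothing about relationships among taxa.
C3 (derived state '+') is shared by Bryoax, Helioana, and Pachyops — a synapomorphy uniting that clade.
C4: derived state '+' in Helioana and Pachyops only — synapomorphy for {Helioana, Pachyops}.
Most parsimonious ingroup topology: (((Pachyops,Helioana),Bryoax),Rhizaria).
Rhizaria is sister to the clade containing all other ingroup taxa, so it is the earliest-diverging (most basal) ingroup lineage.

Rhizaria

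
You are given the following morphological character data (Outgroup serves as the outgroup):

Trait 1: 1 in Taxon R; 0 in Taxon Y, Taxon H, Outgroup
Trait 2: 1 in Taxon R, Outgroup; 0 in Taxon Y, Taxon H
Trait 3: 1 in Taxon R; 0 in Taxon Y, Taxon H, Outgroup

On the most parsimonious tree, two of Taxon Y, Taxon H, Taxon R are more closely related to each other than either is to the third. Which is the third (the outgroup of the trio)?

Character polarity is set by the outgroup: the derived state is whichever differs from the outgroup's state, so for Trait 2 the derived state is '0', and for the remaining characters it is '1'.
Trait 1: derived state '1' in Taxon R only — an autapomorphy, so it tells us nothing about relationships among taxa.
Only Taxon H and Taxon Y show the derived state '0' for Trait 2, supporting them as a clade.
Trait 3: derived state '1' in Taxon R only — an autapomorphy, so it tells us nothing about relationships among taxa.
Most parsimonious ingroup topology: ((Taxon Y,Taxon H),Taxon R).
Taxon Y and Taxon H share a more recent common ancestor with each other than either does with Taxon R, so Taxon R is the least closely related of the three.

Taxon R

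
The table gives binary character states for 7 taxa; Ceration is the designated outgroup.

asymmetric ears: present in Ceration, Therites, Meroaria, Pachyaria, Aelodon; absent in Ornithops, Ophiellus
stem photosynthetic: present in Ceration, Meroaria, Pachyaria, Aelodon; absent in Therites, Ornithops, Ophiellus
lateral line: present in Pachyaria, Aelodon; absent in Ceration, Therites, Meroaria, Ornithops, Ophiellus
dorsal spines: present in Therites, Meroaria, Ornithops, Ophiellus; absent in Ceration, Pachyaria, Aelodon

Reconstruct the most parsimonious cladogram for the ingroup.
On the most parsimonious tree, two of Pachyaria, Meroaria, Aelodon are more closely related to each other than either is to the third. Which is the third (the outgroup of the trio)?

Meroaria

Character polarity is set by the outgroup: the derived state is whichever differs from the outgroup's state, so for asymmetric ears, stem photosynthetic the derived state is 'absent', and for the remaining characters it is 'present'.
Only Ophiellus and Ornithops show the derived state 'absent' for asymmetric ears, supporting them as a clade.
stem photosynthetic: derived state 'absent' in Ophiellus, Ornithops, and Therites only — synapomorphy for {Ophiellus, Ornithops, Therites}.
Only Aelodon and Pachyaria show the derived state 'present' for lateral line, supporting them as a clade.
Only Meroaria, Ophiellus, Ornithops, and Therites show the derived state 'present' for dorsal spines, supporting them as a clade.
Most parsimonious ingroup topology: (((Therites,(Ornithops,Ophiellus)),Meroaria),(Pachyaria,Aelodon)).
Aelodon and Pachyaria share a more recent common ancestor with each other than either does with Meroaria, so Meroaria is the least closely related of the three.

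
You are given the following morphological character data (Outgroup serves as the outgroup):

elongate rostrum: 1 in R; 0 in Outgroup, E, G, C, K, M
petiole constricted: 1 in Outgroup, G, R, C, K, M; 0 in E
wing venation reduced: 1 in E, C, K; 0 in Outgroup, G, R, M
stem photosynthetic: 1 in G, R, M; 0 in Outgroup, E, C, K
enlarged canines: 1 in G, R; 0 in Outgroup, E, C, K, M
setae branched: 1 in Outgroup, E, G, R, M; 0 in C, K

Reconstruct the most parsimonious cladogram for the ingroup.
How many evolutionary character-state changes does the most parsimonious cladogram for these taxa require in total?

Character polarity is set by the outgroup: the derived state is whichever differs from the outgroup's state, so for petiole constricted, setae branched the derived state is '0', and for the remaining characters it is '1'.
elongate rostrum: derived state '1' in R only — an autapomorphy, so it tells us nothing about relationships among taxa.
petiole constricted (derived state '0') is unique to E (autapomorphy; uninformative for grouping).
wing venation reduced: derived state '1' in C, E, and K only — synapomorphy for {C, E, K}.
Only G, M, and R show the derived state '1' for stem photosynthetic, supporting them as a clade.
Only G and R show the derived state '1' for enlarged canines, supporting them as a clade.
Only C and K show the derived state '0' for setae branched, supporting them as a clade.
Most parsimonious ingroup topology: ((E,(C,K)),((G,R),M)).
Changes per character on this tree: elongate rostrum: 1; petiole constricted: 1; wing venation reduced: 1; stem photosynthetic: 1; enlarged canines: 1; setae branched: 1.
Total = 6.

6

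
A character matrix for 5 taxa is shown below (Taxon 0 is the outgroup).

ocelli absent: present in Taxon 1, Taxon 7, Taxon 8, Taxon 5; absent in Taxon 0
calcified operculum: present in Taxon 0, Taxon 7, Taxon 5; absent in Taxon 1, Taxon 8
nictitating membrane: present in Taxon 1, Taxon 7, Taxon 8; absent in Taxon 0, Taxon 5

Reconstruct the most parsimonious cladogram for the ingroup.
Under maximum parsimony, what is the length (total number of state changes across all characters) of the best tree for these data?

3

Character polarity is set by the outgroup: the derived state is whichever differs from the outgroup's state, so for calcified operculum the derived state is 'absent', and for the remaining characters it is 'present'.
ocelli absent (derived state 'present') is shared by all ingroup taxa — unites the whole ingroup.
calcified operculum (derived state 'absent') is shared by Taxon 1 and Taxon 8 — a synapomorphy uniting that clade.
nictitating membrane: derived state 'present' in Taxon 1, Taxon 7, and Taxon 8 only — synapomorphy for {Taxon 1, Taxon 7, Taxon 8}.
Most parsimonious ingroup topology: ((Taxon 7,(Taxon 1,Taxon 8)),Taxon 5).
Changes per character on this tree: ocelli absent: 1; calcified operculum: 1; nictitating membrane: 1.
Total = 3.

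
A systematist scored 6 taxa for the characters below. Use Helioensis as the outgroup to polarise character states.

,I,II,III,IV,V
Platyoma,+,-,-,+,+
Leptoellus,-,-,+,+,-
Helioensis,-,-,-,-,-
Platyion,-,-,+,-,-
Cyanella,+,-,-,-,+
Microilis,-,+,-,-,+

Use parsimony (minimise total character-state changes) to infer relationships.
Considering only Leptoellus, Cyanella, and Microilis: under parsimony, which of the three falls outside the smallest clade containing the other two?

The outgroup has state '-' for every character, so '+' is the derived state throughout.
I: derived state '+' in Cyanella and Platyoma only — synapomorphy for {Cyanella, Platyoma}.
II (derived state '+') is unique to Microilis (autapomorphy; uninformative for grouping).
Only Leptoellus and Platyion show the derived state '+' for III, supporting them as a clade.
IV (state '+') occurs in Leptoellus and Platyoma but conflicts with the nesting implied by the other characters — most parsimoniously interpreted as homoplasy.
V: derived state '+' in Cyanella, Microilis, and Platyoma only — synapomorphy for {Cyanella, Microilis, Platyoma}.
Most parsimonious ingroup topology: (((Cyanella,Platyoma),Microilis),(Platyion,Leptoellus)).
Microilis and Cyanella share a more recent common ancestor with each other than either does with Leptoellus, so Leptoellus is the least closely related of the three.

Leptoellus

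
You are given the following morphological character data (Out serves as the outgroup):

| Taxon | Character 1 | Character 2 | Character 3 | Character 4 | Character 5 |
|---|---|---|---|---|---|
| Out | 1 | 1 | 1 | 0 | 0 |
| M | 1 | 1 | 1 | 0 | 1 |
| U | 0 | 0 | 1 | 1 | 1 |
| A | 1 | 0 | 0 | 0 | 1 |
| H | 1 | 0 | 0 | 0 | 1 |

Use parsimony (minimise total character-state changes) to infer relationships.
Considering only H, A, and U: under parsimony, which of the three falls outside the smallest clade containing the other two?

U

Character polarity is set by the outgroup: the derived state is whichever differs from the outgroup's state, so for Character 1, Character 2, Character 3 the derived state is '0', and for the remaining characters it is '1'.
Character 1: derived state '0' in U only — an autapomorphy, so it tells us nothing about relationships among taxa.
Character 2: derived state '0' in A, H, and U only — synapomorphy for {A, H, U}.
Character 3 (derived state '0') is shared by A and H — a synapomorphy uniting that clade.
Character 4 (derived state '1') is unique to U (autapomorphy; uninformative for grouping).
Character 5 (derived state '1') is shared by all ingroup taxa — unites the whole ingroup.
Most parsimonious ingroup topology: (M,(U,(A,H))).
H and A share a more recent common ancestor with each other than either does with U, so U is the least closely related of the three.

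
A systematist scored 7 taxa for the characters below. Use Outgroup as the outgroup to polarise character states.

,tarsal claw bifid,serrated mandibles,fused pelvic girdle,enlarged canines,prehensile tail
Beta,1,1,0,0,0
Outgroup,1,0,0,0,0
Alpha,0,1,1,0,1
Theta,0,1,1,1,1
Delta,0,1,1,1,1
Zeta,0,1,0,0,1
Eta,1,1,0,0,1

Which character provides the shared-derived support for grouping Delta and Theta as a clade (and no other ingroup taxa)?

enlarged canines

Character polarity is set by the outgroup: the derived state is whichever differs from the outgroup's state, so for tarsal claw bifid the derived state is '0', and for the remaining characters it is '1'.
tarsal claw bifid (derived state '0') is shared by Alpha, Delta, Theta, and Zeta — a synapomorphy uniting that clade.
serrated mandibles (derived state '1') is shared by all ingroup taxa — unites the whole ingroup.
fused pelvic girdle (derived state '1') is shared by Alpha, Delta, and Theta — a synapomorphy uniting that clade.
enlarged canines (derived state '1') is shared by Delta and Theta — a synapomorphy uniting that clade.
prehensile tail: derived state '1' in Alpha, Delta, Eta, Theta, and Zeta only — synapomorphy for {Alpha, Delta, Eta, Theta, Zeta}.
Most parsimonious ingroup topology: ((Eta,(((Delta,Theta),Alpha),Zeta)),Beta).
The clade {Delta, Theta} is supported by enlarged canines: its derived state '1' occurs in exactly those taxa and in no other taxon (including the outgroup).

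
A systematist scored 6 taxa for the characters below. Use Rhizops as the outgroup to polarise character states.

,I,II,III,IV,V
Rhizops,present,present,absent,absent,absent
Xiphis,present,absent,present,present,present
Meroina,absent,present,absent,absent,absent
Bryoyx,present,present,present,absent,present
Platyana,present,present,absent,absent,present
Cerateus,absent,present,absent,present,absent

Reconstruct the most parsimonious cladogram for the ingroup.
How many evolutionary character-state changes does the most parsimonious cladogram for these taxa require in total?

6

Character polarity is set by the outgroup: the derived state is whichever differs from the outgroup's state, so for I, II the derived state is 'absent', and for the remaining characters it is 'present'.
I: derived state 'absent' in Cerateus and Meroina only — synapomorphy for {Cerateus, Meroina}.
II (derived state 'absent') is unique to Xiphis (autapomorphy; uninformative for grouping).
III (derived state 'present') is shared by Bryoyx and Xiphis — a synapomorphy uniting that clade.
IV (state 'present') occurs in Cerateus and Xiphis but conflicts with the nesting implied by the other characters — most parsimoniously interpreted as homoplasy.
V: derived state 'present' in Bryoyx, Platyana, and Xiphis only — synapomorphy for {Bryoyx, Platyana, Xiphis}.
Most parsimonious ingroup topology: (((Xiphis,Bryoyx),Platyana),(Meroina,Cerateus)).
Changes per character on this tree: I: 1; II: 1; III: 1; IV: 2; V: 1.
Total = 6.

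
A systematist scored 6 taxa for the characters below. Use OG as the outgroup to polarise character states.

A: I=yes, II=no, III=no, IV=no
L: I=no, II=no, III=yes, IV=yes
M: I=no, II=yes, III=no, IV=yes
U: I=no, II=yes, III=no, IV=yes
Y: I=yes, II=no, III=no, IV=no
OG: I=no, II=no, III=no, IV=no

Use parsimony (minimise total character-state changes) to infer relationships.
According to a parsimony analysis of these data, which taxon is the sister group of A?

Y

The outgroup has state 'no' for every character, so 'yes' is the derived state throughout.
Only A and Y show the derived state 'yes' for I, supporting them as a clade.
II: derived state 'yes' in M and U only — synapomorphy for {M, U}.
III: derived state 'yes' in L only — an autapomorphy, so it tells us nothing about relationships among taxa.
Only L, M, and U show the derived state 'yes' for IV, supporting them as a clade.
Most parsimonious ingroup topology: (((U,M),L),(Y,A)).
A and Y form a cherry on this tree, so they are sister taxa.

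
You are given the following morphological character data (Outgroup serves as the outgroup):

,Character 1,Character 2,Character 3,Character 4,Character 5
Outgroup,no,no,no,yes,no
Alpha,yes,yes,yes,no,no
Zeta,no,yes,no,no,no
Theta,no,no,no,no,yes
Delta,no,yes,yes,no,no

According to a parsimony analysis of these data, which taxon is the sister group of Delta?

Character polarity is set by the outgroup: the derived state is whichever differs from the outgroup's state, so for Character 4 the derived state is 'no', and for the remaining characters it is 'yes'.
Character 1 (derived state 'yes') is unique to Alpha (autapomorphy; uninformative for grouping).
Only Alpha, Delta, and Zeta show the derived state 'yes' for Character 2, supporting them as a clade.
Character 3 (derived state 'yes') is shared by Alpha and Delta — a synapomorphy uniting that clade.
All ingroup taxa share the derived state 'no' for Character 4; it defines the ingroup but does not resolve relationships within it.
Character 5: derived state 'yes' in Theta only — an autapomorphy, so it tells us nothing about relationships among taxa.
Most parsimonious ingroup topology: (((Alpha,Delta),Zeta),Theta).
Delta and Alpha form a cherry on this tree, so they are sister taxa.

Alpha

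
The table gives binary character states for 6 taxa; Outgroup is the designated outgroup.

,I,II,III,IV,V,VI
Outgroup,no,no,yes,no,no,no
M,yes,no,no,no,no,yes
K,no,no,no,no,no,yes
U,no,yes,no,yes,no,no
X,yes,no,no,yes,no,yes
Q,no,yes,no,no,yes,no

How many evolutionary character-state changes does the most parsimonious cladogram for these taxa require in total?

7

Character polarity is set by the outgroup: the derived state is whichever differs from the outgroup's state, so for III the derived state is 'no', and for the remaining characters it is 'yes'.
I: derived state 'yes' in M and X only — synapomorphy for {M, X}.
Only Q and U show the derived state 'yes' for II, supporting them as a clade.
All ingroup taxa share the derived state 'no' for III; it defines the ingroup but does not resolve relationships within it.
IV (state 'yes') occurs in U and X but conflicts with the nesting implied by the other characters — most parsimoniously interpreted as homoplasy.
V: derived state 'yes' in Q only — an autapomorphy, so it tells us nothing about relationships among taxa.
VI (derived state 'yes') is shared by K, M, and X — a synapomorphy uniting that clade.
Most parsimonious ingroup topology: (((M,X),K),(U,Q)).
Changes per character on this tree: I: 1; II: 1; III: 1; IV: 2; V: 1; VI: 1.
Total = 7.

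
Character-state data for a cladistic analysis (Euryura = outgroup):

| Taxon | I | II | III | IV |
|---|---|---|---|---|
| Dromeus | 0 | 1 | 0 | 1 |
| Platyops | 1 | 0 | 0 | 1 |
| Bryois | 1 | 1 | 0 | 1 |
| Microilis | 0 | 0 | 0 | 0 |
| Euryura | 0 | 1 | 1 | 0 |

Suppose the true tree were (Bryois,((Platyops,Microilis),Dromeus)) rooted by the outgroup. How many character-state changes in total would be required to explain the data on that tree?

Map each character onto (Bryois,((Platyops,Microilis),Dromeus)) (rooted by Euryura) and count the minimum state changes it requires (Fitch parsimony):
I: 2; II: 1; III: 1; IV: 2.
Total tree length = 6.

6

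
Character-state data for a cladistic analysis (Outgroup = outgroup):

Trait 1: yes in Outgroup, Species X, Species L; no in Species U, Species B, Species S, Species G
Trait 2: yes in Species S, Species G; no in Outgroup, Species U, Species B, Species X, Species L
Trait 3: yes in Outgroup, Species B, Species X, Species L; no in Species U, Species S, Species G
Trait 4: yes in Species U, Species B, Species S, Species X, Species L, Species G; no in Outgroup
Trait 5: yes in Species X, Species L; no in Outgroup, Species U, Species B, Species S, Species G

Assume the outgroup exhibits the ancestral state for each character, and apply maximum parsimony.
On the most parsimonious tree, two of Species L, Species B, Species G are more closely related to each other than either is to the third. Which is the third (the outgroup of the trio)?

Species L

Character polarity is set by the outgroup: the derived state is whichever differs from the outgroup's state, so for Trait 1, Trait 3 the derived state is 'no', and for the remaining characters it is 'yes'.
Trait 1: derived state 'no' in Species B, Species G, Species S, and Species U only — synapomorphy for {Species B, Species G, Species S, Species U}.
Trait 2: derived state 'yes' in Species G and Species S only — synapomorphy for {Species G, Species S}.
Trait 3 (derived state 'no') is shared by Species G, Species S, and Species U — a synapomorphy uniting that clade.
All ingroup taxa share the derived state 'yes' for Trait 4; it defines the ingroup but does not resolve relationships within it.
Trait 5 (derived state 'yes') is shared by Species L and Species X — a synapomorphy uniting that clade.
Most parsimonious ingroup topology: (((Species U,(Species S,Species G)),Species B),(Species X,Species L)).
Species G and Species B share a more recent common ancestor with each other than either does with Species L, so Species L is the least closely related of the three.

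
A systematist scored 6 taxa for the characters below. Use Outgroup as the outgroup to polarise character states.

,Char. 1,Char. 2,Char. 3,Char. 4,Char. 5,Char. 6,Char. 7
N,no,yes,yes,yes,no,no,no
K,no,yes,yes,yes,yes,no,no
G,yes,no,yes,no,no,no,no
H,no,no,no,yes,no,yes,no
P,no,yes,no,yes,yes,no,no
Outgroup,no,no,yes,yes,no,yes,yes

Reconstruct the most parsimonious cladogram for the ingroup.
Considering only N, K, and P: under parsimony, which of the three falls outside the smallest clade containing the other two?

N

Character polarity is set by the outgroup: the derived state is whichever differs from the outgroup's state, so for Char. 3, Char. 4, Char. 6, Char. 7 the derived state is 'no', and for the remaining characters it is 'yes'.
Char. 1 (derived state 'yes') is unique to G (autapomorphy; uninformative for grouping).
Only K, N, and P show the derived state 'yes' for Char. 2, supporting them as a clade.
Char. 3 groups H and P, which is incompatible with the clades supported by the remaining characters; treating it as convergent (homoplasy) costs fewer steps than any alternative tree.
Char. 4 (derived state 'no') is unique to G (autapomorphy; uninformative for grouping).
Char. 5: derived state 'yes' in K and P only — synapomorphy for {K, P}.
Char. 6: derived state 'no' in G, K, N, and P only — synapomorphy for {G, K, N, P}.
All ingroup taxa share the derived state 'no' for Char. 7; it defines the ingroup but does not resolve relationships within it.
Most parsimonious ingroup topology: (((N,(P,K)),G),H).
K and P share a more recent common ancestor with each other than either does with N, so N is the least closely related of the three.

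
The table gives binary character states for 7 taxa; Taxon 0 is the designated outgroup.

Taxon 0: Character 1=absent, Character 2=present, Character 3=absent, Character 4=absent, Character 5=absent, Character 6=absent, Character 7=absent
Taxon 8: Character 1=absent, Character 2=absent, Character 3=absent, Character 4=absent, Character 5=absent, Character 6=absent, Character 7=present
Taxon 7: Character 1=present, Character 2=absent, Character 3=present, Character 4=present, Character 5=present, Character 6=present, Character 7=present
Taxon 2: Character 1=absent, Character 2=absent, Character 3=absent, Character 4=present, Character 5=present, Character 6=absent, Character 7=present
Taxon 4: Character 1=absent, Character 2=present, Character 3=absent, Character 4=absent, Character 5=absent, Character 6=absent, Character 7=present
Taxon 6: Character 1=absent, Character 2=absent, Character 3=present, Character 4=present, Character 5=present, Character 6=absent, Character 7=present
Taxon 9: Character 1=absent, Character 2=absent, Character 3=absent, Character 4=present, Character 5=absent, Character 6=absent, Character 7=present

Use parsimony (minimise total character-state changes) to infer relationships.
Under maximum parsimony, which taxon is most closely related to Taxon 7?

Taxon 6

Character polarity is set by the outgroup: the derived state is whichever differs from the outgroup's state, so for Character 2 the derived state is 'absent', and for the remaining characters it is 'present'.
Character 1 (derived state 'present') is unique to Taxon 7 (autapomorphy; uninformative for grouping).
Character 2 (derived state 'absent') is shared by Taxon 2, Taxon 6, Taxon 7, Taxon 8, and Taxon 9 — a synapomorphy uniting that clade.
Character 3 (derived state 'present') is shared by Taxon 6 and Taxon 7 — a synapomorphy uniting that clade.
Character 4 (derived state 'present') is shared by Taxon 2, Taxon 6, Taxon 7, and Taxon 9 — a synapomorphy uniting that clade.
Only Taxon 2, Taxon 6, and Taxon 7 show the derived state 'present' for Character 5, supporting them as a clade.
Character 6 (derived state 'present') is unique to Taxon 7 (autapomorphy; uninformative for grouping).
All ingroup taxa share the derived state 'present' for Character 7; it defines the ingroup but does not resolve relationships within it.
Most parsimonious ingroup topology: ((Taxon 8,(((Taxon 7,Taxon 6),Taxon 2),Taxon 9)),Taxon 4).
Taxon 7 and Taxon 6 form a cherry on this tree, so they are sister taxa.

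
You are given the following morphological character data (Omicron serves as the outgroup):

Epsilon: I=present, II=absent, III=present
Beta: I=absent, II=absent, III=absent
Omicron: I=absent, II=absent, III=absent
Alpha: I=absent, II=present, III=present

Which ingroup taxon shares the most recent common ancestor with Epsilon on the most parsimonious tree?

The outgroup has state 'absent' for every character, so 'present' is the derived state throughout.
I: derived state 'present' in Epsilon only — an autapomorphy, so it tells us nothing about relationships among taxa.
II: derived state 'present' in Alpha only — an autapomorphy, so it tells us nothing about relationships among taxa.
III (derived state 'present') is shared by Alpha and Epsilon — a synapomorphy uniting that clade.
Most parsimonious ingroup topology: (Beta,(Epsilon,Alpha)).
Epsilon and Alpha form a cherry on this tree, so they are sister taxa.

Alpha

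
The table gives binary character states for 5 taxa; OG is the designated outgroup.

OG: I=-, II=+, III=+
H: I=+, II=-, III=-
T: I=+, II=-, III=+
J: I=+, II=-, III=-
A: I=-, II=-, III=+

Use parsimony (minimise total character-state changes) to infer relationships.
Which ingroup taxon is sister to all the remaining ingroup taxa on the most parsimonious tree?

A

Character polarity is set by the outgroup: the derived state is whichever differs from the outgroup's state, so for II, III the derived state is '-', and for the remaining characters it is '+'.
Only H, J, and T show the derived state '+' for I, supporting them as a clade.
II (derived state '-') is shared by all ingroup taxa — unites the whole ingroup.
III (derived state '-') is shared by H and J — a synapomorphy uniting that clade.
Most parsimonious ingroup topology: (((H,J),T),A).
A is sister to the clade containing all other ingroup taxa, so it is the earliest-diverging (most basal) ingroup lineage.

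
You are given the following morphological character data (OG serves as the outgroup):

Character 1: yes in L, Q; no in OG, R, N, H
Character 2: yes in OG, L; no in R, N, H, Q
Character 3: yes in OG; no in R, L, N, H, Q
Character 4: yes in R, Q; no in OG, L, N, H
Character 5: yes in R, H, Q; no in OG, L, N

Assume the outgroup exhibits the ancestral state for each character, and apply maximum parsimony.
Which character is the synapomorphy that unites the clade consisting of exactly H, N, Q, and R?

Character polarity is set by the outgroup: the derived state is whichever differs from the outgroup's state, so for Character 2, Character 3 the derived state is 'no', and for the remaining characters it is 'yes'.
Character 1 groups L and Q, which is incompatible with the clades supported by the remaining characters; treating it as convergent (homoplasy) costs fewer steps than any alternative tree.
Character 2 (derived state 'no') is shared by H, N, Q, and R — a synapomorphy uniting that clade.
All ingroup taxa share the derived state 'no' for Character 3; it defines the ingroup but does not resolve relationships within it.
Only Q and R show the derived state 'yes' for Character 4, supporting them as a clade.
Only H, Q, and R show the derived state 'yes' for Character 5, supporting them as a clade.
Most parsimonious ingroup topology: ((((R,Q),H),N),L).
The clade {H, N, Q, R} is supported by Character 2: its derived state 'no' occurs in exactly those taxa and in no other taxon (including the outgroup).

Character 2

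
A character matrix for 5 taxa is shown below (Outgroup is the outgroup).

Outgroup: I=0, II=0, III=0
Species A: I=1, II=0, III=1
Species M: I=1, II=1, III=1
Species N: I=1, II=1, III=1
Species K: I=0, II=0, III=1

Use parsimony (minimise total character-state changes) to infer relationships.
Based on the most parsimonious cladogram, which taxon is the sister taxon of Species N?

The outgroup has state '0' for every character, so '1' is the derived state throughout.
Only Species A, Species M, and Species N show the derived state '1' for I, supporting them as a clade.
Only Species M and Species N show the derived state '1' for II, supporting them as a clade.
III (derived state '1') is shared by all ingroup taxa — unites the whole ingroup.
Most parsimonious ingroup topology: ((Species A,(Species M,Species N)),Species K).
Species N and Species M form a cherry on this tree, so they are sister taxa.

Species M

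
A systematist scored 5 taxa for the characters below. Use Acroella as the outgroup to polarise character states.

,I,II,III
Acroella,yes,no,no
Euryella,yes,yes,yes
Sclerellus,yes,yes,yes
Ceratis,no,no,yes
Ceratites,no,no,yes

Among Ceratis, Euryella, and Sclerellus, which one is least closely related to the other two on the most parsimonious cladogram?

Ceratis

Character polarity is set by the outgroup: the derived state is whichever differs from the outgroup's state, so for I the derived state is 'no', and for the remaining characters it is 'yes'.
I (derived state 'no') is shared by Ceratis and Ceratites — a synapomorphy uniting that clade.
Only Euryella and Sclerellus show the derived state 'yes' for II, supporting them as a clade.
All ingroup taxa share the derived state 'yes' for III; it defines the ingroup but does not resolve relationships within it.
Most parsimonious ingroup topology: ((Euryella,Sclerellus),(Ceratis,Ceratites)).
Euryella and Sclerellus share a more recent common ancestor with each other than either does with Ceratis, so Ceratis is the least closely related of the three.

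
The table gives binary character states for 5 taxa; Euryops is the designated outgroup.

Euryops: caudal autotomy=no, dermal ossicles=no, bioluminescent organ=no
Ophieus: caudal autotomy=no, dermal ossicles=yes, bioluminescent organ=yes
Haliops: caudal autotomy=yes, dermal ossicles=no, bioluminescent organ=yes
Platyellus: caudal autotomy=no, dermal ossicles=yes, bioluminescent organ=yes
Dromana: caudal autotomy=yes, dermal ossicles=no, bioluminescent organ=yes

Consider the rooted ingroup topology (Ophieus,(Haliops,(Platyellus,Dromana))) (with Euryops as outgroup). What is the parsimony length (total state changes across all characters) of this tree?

5

Map each character onto (Ophieus,(Haliops,(Platyellus,Dromana))) (rooted by Euryops) and count the minimum state changes it requires (Fitch parsimony):
caudal autotomy: 2; dermal ossicles: 2; bioluminescent organ: 1.
Total tree length = 5.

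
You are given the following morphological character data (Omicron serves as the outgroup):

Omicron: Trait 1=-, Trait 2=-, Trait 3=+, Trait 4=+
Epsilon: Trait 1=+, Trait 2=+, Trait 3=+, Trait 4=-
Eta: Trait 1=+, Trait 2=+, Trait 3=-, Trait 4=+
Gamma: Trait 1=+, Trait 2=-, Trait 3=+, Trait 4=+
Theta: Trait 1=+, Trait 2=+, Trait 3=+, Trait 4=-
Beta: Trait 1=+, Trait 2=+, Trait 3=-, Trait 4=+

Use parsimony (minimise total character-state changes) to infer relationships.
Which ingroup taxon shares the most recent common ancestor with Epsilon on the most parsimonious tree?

Character polarity is set by the outgroup: the derived state is whichever differs from the outgroup's state, so for Trait 3, Trait 4 the derived state is '-', and for the remaining characters it is '+'.
Trait 1 (derived state '+') is shared by all ingroup taxa — unites the whole ingroup.
Trait 2: derived state '+' in Beta, Epsilon, Eta, and Theta only — synapomorphy for {Beta, Epsilon, Eta, Theta}.
Only Beta and Eta show the derived state '-' for Trait 3, supporting them as a clade.
Trait 4: derived state '-' in Epsilon and Theta only — synapomorphy for {Epsilon, Theta}.
Most parsimonious ingroup topology: (((Epsilon,Theta),(Eta,Beta)),Gamma).
Epsilon and Theta form a cherry on this tree, so they are sister taxa.

Theta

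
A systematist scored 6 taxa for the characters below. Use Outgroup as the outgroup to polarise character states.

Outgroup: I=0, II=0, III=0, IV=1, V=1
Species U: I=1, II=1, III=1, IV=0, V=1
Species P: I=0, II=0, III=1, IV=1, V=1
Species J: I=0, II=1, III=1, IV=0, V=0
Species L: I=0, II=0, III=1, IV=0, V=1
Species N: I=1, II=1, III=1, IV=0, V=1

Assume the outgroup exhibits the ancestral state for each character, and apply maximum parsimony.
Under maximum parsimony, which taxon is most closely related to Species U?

Species N

Character polarity is set by the outgroup: the derived state is whichever differs from the outgroup's state, so for IV, V the derived state is '0', and for the remaining characters it is '1'.
I (derived state '1') is shared by Species N and Species U — a synapomorphy uniting that clade.
Only Species J, Species N, and Species U show the derived state '1' for II, supporting them as a clade.
III (derived state '1') is shared by all ingroup taxa — unites the whole ingroup.
Only Species J, Species L, Species N, and Species U show the derived state '0' for IV, supporting them as a clade.
V: derived state '0' in Species J only — an autapomorphy, so it tells us nothing about relationships among taxa.
Most parsimonious ingroup topology: ((((Species U,Species N),Species J),Species L),Species P).
Species U and Species N form a cherry on this tree, so they are sister taxa.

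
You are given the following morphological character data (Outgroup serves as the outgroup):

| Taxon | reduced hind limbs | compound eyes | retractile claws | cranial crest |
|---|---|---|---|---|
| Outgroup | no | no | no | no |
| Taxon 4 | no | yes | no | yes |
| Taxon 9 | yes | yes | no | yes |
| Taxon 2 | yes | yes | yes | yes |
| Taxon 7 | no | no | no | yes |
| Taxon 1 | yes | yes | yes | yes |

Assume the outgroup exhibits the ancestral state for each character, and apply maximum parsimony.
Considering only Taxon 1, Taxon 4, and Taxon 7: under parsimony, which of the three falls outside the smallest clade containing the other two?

Taxon 7

The outgroup has state 'no' for every character, so 'yes' is the derived state throughout.
reduced hind limbs (derived state 'yes') is shared by Taxon 1, Taxon 2, and Taxon 9 — a synapomorphy uniting that clade.
compound eyes: derived state 'yes' in Taxon 1, Taxon 2, Taxon 4, and Taxon 9 only — synapomorphy for {Taxon 1, Taxon 2, Taxon 4, Taxon 9}.
Only Taxon 1 and Taxon 2 show the derived state 'yes' for retractile claws, supporting them as a clade.
All ingroup taxa share the derived state 'yes' for cranial crest; it defines the ingroup but does not resolve relationships within it.
Most parsimonious ingroup topology: ((Taxon 4,(Taxon 9,(Taxon 2,Taxon 1))),Taxon 7).
Taxon 4 and Taxon 1 share a more recent common ancestor with each other than either does with Taxon 7, so Taxon 7 is the least closely related of the three.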